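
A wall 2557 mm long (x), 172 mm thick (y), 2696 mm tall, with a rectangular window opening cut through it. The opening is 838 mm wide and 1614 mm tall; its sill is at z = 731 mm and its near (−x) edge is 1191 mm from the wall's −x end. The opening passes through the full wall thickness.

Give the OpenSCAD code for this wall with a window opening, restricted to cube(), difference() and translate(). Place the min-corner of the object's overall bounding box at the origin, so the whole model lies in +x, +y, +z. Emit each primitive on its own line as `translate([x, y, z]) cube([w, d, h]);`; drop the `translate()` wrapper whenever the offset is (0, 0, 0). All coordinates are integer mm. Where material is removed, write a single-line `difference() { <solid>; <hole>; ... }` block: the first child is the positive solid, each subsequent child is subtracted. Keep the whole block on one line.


difference() { cube([2557, 172, 2696]); translate([1191, 0, 731]) cube([838, 172, 1614]); }


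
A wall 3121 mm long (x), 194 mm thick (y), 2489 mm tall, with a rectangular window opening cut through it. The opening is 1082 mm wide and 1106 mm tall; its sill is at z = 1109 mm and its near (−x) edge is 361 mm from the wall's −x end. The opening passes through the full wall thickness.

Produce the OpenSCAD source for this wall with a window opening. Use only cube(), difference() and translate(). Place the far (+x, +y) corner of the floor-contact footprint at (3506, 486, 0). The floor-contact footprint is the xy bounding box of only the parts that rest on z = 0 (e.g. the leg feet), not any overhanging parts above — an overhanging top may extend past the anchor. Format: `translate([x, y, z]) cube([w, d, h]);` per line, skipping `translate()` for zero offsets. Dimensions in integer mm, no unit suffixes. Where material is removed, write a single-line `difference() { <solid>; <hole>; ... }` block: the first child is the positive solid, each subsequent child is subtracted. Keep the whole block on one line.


difference() { translate([385, 292, 0]) cube([3121, 194, 2489]); translate([746, 292, 1109]) cube([1082, 194, 1106]); }


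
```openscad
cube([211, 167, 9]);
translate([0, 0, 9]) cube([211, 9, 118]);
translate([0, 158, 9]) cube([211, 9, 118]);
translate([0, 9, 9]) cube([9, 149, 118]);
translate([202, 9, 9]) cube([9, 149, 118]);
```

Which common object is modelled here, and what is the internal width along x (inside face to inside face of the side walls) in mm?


An open box. The internal width is 193 mm.

A 211×167 base slab with four walls standing on it — an open box. The base is 211 mm wide and the walls are 9 mm thick, so the internal width is 211 − 2 × 9 = 193 mm.


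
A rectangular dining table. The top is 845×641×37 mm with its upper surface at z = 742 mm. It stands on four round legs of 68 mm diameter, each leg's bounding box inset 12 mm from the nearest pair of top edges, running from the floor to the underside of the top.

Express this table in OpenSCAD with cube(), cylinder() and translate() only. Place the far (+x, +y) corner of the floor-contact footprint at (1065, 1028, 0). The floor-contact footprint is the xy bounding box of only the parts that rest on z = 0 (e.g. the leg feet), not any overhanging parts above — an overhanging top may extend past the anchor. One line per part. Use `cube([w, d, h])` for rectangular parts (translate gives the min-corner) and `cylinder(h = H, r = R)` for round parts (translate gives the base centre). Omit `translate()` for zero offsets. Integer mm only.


translate([232, 399, 705]) cube([845, 641, 37]);
translate([278, 445, 0]) cylinder(h = 705, r = 34);
translate([1031, 445, 0]) cylinder(h = 705, r = 34);
translate([278, 994, 0]) cylinder(h = 705, r = 34);
translate([1031, 994, 0]) cylinder(h = 705, r = 34);


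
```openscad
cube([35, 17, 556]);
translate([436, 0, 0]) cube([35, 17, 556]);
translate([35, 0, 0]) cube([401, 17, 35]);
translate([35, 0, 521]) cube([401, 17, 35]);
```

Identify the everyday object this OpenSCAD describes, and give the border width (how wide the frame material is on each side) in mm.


A picture frame. The border width is 35 mm.

Four thin pieces enclosing a rectangular opening — a picture frame. The two full-height stiles are 556 mm tall; the top rail sits at z = 521 and is 35 mm tall, so the border above the opening is 556 − 521 = 35 mm, matching the stile x-width.


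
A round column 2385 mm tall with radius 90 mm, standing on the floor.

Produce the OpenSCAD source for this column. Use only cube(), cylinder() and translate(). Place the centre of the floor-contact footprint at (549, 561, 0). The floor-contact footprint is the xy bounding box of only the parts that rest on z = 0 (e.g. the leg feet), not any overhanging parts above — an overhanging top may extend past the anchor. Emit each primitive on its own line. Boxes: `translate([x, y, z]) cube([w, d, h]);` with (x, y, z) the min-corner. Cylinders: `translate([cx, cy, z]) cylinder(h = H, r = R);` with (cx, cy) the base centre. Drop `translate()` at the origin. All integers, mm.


translate([549, 561, 0]) cylinder(h = 2385, r = 90);


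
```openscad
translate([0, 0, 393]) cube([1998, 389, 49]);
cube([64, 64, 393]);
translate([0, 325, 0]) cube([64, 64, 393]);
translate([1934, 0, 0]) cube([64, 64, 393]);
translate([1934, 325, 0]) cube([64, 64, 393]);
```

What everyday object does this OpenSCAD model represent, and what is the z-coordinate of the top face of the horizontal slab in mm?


A bench. The seat-top height is 442 mm.

A long slab on four corner posts — a bench. The slab sits at z = 393 with thickness 49, so the top is 393 + 49 = 442 mm.


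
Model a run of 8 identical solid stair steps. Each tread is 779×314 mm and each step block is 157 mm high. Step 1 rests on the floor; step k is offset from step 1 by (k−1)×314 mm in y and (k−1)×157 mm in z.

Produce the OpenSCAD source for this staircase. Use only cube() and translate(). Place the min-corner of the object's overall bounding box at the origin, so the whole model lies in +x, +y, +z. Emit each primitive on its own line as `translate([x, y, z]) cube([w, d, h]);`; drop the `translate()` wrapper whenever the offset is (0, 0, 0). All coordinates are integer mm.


cube([779, 314, 157]);
translate([0, 314, 157]) cube([779, 314, 157]);
translate([0, 628, 314]) cube([779, 314, 157]);
translate([0, 942, 471]) cube([779, 314, 157]);
translate([0, 1256, 628]) cube([779, 314, 157]);
translate([0, 1570, 785]) cube([779, 314, 157]);
translate([0, 1884, 942]) cube([779, 314, 157]);
translate([0, 2198, 1099]) cube([779, 314, 157]);


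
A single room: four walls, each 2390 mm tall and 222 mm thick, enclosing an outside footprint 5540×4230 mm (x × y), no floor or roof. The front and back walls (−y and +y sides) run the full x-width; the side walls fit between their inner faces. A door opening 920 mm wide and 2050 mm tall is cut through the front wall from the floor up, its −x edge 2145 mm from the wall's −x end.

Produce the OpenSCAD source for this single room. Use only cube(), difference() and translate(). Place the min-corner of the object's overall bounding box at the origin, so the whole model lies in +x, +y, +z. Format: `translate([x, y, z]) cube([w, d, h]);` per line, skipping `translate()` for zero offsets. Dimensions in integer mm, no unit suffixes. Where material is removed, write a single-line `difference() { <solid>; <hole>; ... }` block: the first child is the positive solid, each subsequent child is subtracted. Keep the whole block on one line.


difference() { cube([5540, 222, 2390]); translate([2145, 0, 0]) cube([920, 222, 2050]); }
translate([0, 4008, 0]) cube([5540, 222, 2390]);
translate([0, 222, 0]) cube([222, 3786, 2390]);
translate([5318, 222, 0]) cube([222, 3786, 2390]);


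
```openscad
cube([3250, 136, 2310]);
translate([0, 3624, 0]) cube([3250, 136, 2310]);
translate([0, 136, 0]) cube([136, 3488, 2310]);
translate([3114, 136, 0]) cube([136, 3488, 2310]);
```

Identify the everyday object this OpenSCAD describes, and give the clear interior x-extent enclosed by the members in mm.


A house (or room) frame. The interior width is 2978 mm.

Four 2310 mm walls enclosing a rectangle with no floor or roof — a room or house frame. Outside width is 3250 mm and wall thickness is 136 mm, so the interior width is 3250 − 2 × 136 = 2978 mm.


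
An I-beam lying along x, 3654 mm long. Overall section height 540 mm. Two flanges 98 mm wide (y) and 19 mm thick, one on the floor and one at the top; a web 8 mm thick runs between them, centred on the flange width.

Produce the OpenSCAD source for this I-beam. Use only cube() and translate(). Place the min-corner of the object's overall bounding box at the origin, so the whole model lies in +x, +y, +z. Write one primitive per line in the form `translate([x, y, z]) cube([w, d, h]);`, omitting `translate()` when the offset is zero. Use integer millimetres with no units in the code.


cube([3654, 98, 19]);
translate([0, 45, 19]) cube([3654, 8, 502]);
translate([0, 0, 521]) cube([3654, 98, 19]);


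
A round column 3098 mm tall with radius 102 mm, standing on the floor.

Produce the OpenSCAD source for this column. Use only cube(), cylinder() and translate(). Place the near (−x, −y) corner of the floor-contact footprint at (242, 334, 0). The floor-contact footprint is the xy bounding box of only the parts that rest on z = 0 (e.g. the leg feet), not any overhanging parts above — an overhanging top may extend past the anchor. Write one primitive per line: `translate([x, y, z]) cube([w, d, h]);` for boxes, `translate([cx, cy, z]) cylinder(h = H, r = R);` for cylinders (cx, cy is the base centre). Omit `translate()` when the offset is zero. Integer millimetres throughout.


translate([344, 436, 0]) cylinder(h = 3098, r = 102);


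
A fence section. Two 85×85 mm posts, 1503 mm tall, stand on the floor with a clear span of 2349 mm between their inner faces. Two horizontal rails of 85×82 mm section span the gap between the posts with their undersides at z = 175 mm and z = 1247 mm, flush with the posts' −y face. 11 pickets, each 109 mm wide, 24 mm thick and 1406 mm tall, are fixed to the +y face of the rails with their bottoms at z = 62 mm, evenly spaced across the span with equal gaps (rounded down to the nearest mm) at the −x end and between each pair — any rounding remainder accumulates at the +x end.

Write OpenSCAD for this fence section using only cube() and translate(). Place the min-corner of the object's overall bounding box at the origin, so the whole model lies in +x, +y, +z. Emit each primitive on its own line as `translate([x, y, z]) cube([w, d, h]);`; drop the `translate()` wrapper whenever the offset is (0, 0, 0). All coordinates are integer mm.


cube([85, 85, 1503]);
translate([2434, 0, 0]) cube([85, 85, 1503]);
translate([85, 0, 175]) cube([2349, 85, 82]);
translate([85, 0, 1247]) cube([2349, 85, 82]);
translate([180, 85, 62]) cube([109, 24, 1406]);
translate([384, 85, 62]) cube([109, 24, 1406]);
translate([588, 85, 62]) cube([109, 24, 1406]);
translate([792, 85, 62]) cube([109, 24, 1406]);
translate([996, 85, 62]) cube([109, 24, 1406]);
translate([1200, 85, 62]) cube([109, 24, 1406]);
translate([1404, 85, 62]) cube([109, 24, 1406]);
translate([1608, 85, 62]) cube([109, 24, 1406]);
translate([1812, 85, 62]) cube([109, 24, 1406]);
translate([2016, 85, 62]) cube([109, 24, 1406]);
translate([2220, 85, 62]) cube([109, 24, 1406]);


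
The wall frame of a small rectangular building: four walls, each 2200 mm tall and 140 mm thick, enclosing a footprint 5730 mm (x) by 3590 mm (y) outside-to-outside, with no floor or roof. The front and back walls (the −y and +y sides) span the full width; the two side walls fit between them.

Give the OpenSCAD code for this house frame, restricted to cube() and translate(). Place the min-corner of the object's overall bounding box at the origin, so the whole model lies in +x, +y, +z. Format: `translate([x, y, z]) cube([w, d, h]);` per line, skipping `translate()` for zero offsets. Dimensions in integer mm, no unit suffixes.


cube([5730, 140, 2200]);
translate([0, 3450, 0]) cube([5730, 140, 2200]);
translate([0, 140, 0]) cube([140, 3310, 2200]);
translate([5590, 140, 0]) cube([140, 3310, 2200]);


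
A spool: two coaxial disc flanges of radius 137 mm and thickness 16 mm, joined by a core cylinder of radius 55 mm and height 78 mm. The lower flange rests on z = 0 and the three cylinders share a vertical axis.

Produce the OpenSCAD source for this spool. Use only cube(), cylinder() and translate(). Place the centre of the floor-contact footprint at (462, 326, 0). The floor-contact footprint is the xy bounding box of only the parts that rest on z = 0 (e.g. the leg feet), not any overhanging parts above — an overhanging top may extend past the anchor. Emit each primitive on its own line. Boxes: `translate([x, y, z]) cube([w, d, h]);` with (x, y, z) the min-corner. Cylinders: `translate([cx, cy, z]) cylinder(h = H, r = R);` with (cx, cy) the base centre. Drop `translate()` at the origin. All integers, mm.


translate([462, 326, 0]) cylinder(h = 16, r = 137);
translate([462, 326, 16]) cylinder(h = 78, r = 55);
translate([462, 326, 94]) cylinder(h = 16, r = 137);


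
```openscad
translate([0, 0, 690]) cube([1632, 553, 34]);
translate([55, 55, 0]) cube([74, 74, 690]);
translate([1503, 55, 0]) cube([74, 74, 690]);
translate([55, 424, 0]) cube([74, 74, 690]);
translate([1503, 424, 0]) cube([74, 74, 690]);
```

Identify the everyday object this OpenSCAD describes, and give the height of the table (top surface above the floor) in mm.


A table. The table height is 724 mm.

A 1632×553×34 slab sits at z = 690 on four 74 mm square posts — a table. The top surface is at 690 + 34 = 724 mm.


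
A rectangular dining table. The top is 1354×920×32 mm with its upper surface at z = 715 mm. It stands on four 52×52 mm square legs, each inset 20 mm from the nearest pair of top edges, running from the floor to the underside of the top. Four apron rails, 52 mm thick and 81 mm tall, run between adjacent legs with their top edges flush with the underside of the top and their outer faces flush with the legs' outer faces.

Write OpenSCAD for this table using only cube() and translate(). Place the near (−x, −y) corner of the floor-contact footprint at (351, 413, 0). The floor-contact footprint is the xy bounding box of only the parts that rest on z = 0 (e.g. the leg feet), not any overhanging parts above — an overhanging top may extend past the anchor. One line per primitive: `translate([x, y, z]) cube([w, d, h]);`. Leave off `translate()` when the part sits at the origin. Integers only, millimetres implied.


translate([331, 393, 683]) cube([1354, 920, 32]);
translate([351, 413, 0]) cube([52, 52, 683]);
translate([1613, 413, 0]) cube([52, 52, 683]);
translate([351, 1241, 0]) cube([52, 52, 683]);
translate([1613, 1241, 0]) cube([52, 52, 683]);
translate([403, 413, 602]) cube([1210, 52, 81]);
translate([403, 1241, 602]) cube([1210, 52, 81]);
translate([351, 465, 602]) cube([52, 776, 81]);
translate([1613, 465, 602]) cube([52, 776, 81]);


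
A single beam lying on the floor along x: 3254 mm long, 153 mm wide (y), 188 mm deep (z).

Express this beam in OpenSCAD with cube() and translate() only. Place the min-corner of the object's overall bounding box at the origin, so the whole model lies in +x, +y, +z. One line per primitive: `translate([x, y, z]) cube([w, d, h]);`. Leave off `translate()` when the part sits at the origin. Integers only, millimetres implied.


cube([3254, 153, 188]);


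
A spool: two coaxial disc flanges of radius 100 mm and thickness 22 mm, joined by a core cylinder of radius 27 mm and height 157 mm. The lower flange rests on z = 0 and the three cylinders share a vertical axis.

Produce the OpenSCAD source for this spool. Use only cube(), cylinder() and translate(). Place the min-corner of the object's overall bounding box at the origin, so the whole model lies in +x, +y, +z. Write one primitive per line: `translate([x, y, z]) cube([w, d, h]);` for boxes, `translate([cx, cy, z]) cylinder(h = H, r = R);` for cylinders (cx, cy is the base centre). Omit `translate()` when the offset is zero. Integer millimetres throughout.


translate([100, 100, 0]) cylinder(h = 22, r = 100);
translate([100, 100, 22]) cylinder(h = 157, r = 27);
translate([100, 100, 179]) cylinder(h = 22, r = 100);


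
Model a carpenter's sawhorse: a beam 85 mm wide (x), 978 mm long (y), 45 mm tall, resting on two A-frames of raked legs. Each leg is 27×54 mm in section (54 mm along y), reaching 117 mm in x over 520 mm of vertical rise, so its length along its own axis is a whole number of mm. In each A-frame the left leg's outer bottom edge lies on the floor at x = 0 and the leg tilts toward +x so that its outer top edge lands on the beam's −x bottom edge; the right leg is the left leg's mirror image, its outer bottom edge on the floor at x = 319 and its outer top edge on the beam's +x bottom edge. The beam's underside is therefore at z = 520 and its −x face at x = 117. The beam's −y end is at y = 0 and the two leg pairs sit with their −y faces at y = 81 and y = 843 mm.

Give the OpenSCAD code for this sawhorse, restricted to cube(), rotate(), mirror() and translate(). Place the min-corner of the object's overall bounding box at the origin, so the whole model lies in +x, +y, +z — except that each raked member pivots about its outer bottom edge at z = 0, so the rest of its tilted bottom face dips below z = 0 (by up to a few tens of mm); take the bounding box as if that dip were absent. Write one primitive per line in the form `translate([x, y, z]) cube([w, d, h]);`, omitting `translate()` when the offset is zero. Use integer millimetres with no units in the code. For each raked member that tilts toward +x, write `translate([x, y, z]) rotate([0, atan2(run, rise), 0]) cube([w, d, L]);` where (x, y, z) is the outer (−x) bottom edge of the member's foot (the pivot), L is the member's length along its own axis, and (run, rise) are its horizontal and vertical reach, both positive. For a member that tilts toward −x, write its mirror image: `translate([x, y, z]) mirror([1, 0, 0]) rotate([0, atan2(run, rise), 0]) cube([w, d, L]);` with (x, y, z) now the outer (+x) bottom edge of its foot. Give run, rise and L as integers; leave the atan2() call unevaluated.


translate([117, 0, 520]) cube([85, 978, 45]);
translate([0, 81, 0]) rotate([0, atan2(117, 520), 0]) cube([27, 54, 533]);
translate([319, 81, 0]) mirror([1, 0, 0]) rotate([0, atan2(117, 520), 0]) cube([27, 54, 533]);
translate([0, 843, 0]) rotate([0, atan2(117, 520), 0]) cube([27, 54, 533]);
translate([319, 843, 0]) mirror([1, 0, 0]) rotate([0, atan2(117, 520), 0]) cube([27, 54, 533]);


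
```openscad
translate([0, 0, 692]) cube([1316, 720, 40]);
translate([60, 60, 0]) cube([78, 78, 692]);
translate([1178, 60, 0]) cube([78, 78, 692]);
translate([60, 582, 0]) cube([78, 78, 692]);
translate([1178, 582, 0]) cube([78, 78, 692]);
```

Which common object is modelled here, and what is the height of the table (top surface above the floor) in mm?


A table. The table height is 732 mm.

A 1316×720×40 slab sits at z = 692 on four 78 mm square posts — a table. The top surface is at 692 + 40 = 732 mm.


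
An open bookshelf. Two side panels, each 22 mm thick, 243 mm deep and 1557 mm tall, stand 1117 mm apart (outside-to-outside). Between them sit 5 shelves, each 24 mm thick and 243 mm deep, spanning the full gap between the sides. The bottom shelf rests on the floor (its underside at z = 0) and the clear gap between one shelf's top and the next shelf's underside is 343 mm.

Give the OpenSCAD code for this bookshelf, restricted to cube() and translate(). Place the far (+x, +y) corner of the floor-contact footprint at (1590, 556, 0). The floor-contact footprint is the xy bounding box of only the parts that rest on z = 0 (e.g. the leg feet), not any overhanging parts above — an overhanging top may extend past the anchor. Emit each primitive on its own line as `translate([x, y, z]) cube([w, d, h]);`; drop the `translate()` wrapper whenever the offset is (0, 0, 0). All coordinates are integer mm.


translate([473, 313, 0]) cube([22, 243, 1557]);
translate([1568, 313, 0]) cube([22, 243, 1557]);
translate([495, 313, 0]) cube([1073, 243, 24]);
translate([495, 313, 367]) cube([1073, 243, 24]);
translate([495, 313, 734]) cube([1073, 243, 24]);
translate([495, 313, 1101]) cube([1073, 243, 24]);
translate([495, 313, 1468]) cube([1073, 243, 24]);


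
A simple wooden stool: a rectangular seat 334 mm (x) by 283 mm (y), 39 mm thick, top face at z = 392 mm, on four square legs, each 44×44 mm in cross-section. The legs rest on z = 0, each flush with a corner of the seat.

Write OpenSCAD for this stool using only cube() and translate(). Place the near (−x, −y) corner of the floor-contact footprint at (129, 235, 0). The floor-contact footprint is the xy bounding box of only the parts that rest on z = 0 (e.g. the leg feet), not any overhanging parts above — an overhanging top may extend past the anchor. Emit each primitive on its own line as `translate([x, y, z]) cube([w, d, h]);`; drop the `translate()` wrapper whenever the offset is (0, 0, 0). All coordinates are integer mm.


// leg_h = 392 - 39 = 353
translate([129, 235, 353]) cube([334, 283, 39]);
translate([129, 235, 0]) cube([44, 44, 353]);
translate([419, 235, 0]) cube([44, 44, 353]);
translate([129, 474, 0]) cube([44, 44, 353]);
translate([419, 474, 0]) cube([44, 44, 353]);


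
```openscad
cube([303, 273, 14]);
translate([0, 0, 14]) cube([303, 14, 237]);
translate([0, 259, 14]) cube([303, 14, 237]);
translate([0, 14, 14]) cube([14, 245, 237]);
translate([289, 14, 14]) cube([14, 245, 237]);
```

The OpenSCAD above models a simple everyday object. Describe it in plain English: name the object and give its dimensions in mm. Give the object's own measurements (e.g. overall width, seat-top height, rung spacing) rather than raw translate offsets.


An open-topped rectangular box: outside dimensions 303×273×251 mm, with a uniform wall and base thickness of 14 mm. The base is a full 303×273 slab on the floor; four walls sit on top of the base. The front and back walls (the −y and +y sides) span the full width; the two side walls fit between them.


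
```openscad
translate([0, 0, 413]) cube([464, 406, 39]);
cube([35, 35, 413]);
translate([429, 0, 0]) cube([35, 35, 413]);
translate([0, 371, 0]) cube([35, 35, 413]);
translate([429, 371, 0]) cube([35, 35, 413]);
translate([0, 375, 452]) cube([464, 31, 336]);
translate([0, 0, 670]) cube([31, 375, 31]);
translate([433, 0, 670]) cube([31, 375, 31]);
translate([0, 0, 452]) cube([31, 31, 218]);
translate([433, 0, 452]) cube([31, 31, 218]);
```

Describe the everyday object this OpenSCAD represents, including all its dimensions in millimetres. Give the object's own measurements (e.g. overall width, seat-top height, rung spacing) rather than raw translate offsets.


A chair. The seat is a 464×406×39 mm slab with its top at z = 452 mm, on four 35×35 mm corner legs (flush with the seat edges, standing on z = 0). A flat backrest 31 mm thick, 336 mm tall, spans the full seat width and rises from the seat top along its +y edge, rear face flush with the rear of the seat. Two armrests of 31×31 mm section run along each side from the seat's front edge to the front of the backrest, top faces 249 mm above the seat top and outer faces flush with the seat's x-edges; a 31×31 mm post under the front of each armrest stands on the seat at the front corner.


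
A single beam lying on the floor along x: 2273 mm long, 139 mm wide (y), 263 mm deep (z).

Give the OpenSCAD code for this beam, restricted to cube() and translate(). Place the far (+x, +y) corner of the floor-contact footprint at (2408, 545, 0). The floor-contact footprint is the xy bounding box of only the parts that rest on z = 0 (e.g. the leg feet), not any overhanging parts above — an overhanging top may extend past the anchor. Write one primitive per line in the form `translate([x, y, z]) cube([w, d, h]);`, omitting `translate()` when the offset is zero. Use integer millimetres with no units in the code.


translate([135, 406, 0]) cube([2273, 139, 263]);


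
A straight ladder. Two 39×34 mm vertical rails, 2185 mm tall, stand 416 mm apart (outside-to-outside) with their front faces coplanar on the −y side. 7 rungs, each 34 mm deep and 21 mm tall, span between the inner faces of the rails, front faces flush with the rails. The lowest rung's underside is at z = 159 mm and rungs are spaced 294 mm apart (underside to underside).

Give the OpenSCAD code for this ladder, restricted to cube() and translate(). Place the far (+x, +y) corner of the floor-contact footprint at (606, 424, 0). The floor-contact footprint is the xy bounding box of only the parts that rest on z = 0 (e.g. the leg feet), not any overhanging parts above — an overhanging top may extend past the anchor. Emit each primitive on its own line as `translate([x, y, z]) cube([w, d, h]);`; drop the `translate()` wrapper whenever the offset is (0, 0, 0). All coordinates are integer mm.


// rung span = 416 - 2*39 = 338
// rung[k] z = 159 + k*294
translate([190, 390, 0]) cube([39, 34, 2185]);
translate([567, 390, 0]) cube([39, 34, 2185]);
translate([229, 390, 159]) cube([338, 34, 21]);
translate([229, 390, 453]) cube([338, 34, 21]);
translate([229, 390, 747]) cube([338, 34, 21]);
translate([229, 390, 1041]) cube([338, 34, 21]);
translate([229, 390, 1335]) cube([338, 34, 21]);
translate([229, 390, 1629]) cube([338, 34, 21]);
translate([229, 390, 1923]) cube([338, 34, 21]);


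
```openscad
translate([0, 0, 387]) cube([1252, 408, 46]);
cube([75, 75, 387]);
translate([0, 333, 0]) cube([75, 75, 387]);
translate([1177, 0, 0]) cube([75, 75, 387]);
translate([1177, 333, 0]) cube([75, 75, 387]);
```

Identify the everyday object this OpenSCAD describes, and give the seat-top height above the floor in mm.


A bench. The seat-top height is 433 mm.

A long slab on four corner posts — a bench. The slab sits at z = 387 with thickness 46, so the top is 387 + 46 = 433 mm.


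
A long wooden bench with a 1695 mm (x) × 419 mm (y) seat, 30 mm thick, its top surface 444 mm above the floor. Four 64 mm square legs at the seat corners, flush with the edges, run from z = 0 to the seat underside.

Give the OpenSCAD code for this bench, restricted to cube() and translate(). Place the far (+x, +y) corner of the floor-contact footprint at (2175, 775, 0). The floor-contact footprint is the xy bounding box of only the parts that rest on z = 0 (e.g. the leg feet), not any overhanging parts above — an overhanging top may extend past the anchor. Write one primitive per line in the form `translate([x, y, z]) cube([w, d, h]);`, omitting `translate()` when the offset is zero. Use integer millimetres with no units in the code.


translate([480, 356, 414]) cube([1695, 419, 30]);
translate([480, 356, 0]) cube([64, 64, 414]);
translate([480, 711, 0]) cube([64, 64, 414]);
translate([2111, 356, 0]) cube([64, 64, 414]);
translate([2111, 711, 0]) cube([64, 64, 414]);


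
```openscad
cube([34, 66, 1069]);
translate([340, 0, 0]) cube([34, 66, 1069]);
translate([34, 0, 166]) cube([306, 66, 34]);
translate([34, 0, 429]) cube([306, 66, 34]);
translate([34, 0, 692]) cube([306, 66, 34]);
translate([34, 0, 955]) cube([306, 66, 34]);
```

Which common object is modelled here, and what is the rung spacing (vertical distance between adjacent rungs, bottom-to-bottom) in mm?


A ladder. The rung spacing is 263 mm.

Two tall 34×66 posts with 4 short bars between them — a ladder. Adjacent rungs sit at z = 166 and z = 429, so the spacing is 429 − 166 = 263 mm.


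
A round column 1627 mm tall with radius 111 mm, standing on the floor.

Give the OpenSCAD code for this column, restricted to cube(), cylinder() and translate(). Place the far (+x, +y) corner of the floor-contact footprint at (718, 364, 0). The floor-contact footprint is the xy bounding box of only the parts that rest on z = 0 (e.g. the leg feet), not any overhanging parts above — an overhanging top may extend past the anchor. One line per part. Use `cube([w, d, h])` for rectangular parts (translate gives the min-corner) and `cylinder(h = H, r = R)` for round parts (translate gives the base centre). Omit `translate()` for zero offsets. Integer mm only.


translate([607, 253, 0]) cylinder(h = 1627, r = 111);


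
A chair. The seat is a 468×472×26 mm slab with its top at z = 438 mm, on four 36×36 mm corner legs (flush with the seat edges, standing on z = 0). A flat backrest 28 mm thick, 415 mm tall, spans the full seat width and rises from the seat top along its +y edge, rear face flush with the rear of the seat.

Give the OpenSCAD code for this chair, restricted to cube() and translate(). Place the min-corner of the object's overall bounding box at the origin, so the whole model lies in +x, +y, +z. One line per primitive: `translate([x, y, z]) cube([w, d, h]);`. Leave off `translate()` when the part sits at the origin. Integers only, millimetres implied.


translate([0, 0, 412]) cube([468, 472, 26]);
cube([36, 36, 412]);
translate([432, 0, 0]) cube([36, 36, 412]);
translate([0, 436, 0]) cube([36, 36, 412]);
translate([432, 436, 0]) cube([36, 36, 412]);
translate([0, 444, 438]) cube([468, 28, 415]);


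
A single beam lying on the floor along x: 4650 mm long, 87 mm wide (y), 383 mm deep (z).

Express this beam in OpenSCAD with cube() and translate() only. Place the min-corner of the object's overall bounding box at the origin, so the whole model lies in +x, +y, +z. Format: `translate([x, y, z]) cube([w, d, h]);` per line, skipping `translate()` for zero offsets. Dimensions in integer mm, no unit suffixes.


cube([4650, 87, 383]);


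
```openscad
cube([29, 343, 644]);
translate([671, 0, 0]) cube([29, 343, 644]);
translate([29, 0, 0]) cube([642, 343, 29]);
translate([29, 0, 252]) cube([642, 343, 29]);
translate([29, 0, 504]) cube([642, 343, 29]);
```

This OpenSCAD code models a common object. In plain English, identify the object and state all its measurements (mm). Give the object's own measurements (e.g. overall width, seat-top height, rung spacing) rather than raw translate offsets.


An open bookshelf. Two side panels, each 29 mm thick, 343 mm deep and 644 mm tall, stand 700 mm apart (outside-to-outside). Between them sit 3 shelves, each 29 mm thick and 343 mm deep, spanning the full gap between the sides. The bottom shelf rests on the floor (its underside at z = 0) and the clear gap between one shelf's top and the next shelf's underside is 223 mm.


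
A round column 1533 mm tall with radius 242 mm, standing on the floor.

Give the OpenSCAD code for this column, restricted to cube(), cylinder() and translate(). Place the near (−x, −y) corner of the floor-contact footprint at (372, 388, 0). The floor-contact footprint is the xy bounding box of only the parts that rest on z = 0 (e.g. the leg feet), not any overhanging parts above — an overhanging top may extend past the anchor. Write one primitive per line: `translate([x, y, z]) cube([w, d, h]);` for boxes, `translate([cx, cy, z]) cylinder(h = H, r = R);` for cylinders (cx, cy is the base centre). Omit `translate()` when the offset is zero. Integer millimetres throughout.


translate([614, 630, 0]) cylinder(h = 1533, r = 242);


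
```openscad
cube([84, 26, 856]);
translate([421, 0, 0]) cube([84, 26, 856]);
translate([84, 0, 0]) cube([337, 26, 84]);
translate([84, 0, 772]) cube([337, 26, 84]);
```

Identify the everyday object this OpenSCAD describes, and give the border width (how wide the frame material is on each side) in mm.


A picture frame. The border width is 84 mm.

Four thin pieces enclosing a rectangular opening — a picture frame. The two full-height stiles are 856 mm tall; the top rail sits at z = 772 and is 84 mm tall, so the border above the opening is 856 − 772 = 84 mm, matching the stile x-width.


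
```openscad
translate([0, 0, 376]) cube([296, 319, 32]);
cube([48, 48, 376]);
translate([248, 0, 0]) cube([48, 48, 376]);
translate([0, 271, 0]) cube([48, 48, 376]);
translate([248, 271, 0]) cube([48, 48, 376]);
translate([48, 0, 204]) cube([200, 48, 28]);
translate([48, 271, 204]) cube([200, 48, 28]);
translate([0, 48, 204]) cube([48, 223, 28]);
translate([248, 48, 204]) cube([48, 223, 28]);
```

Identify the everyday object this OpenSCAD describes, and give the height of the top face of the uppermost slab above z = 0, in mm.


A stool. The seat height is 408 mm.

A 296×319×32 slab at z = 376 on four corner posts — a stool. The seat top is 376 + 32 = 408 mm.


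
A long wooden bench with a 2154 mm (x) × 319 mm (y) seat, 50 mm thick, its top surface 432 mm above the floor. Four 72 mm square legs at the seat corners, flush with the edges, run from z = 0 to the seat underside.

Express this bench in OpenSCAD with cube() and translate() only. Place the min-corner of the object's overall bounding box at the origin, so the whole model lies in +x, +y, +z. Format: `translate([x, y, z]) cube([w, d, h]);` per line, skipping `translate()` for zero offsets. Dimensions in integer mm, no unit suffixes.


// leg_h = 432 − 50 = 382
translate([0, 0, 382]) cube([2154, 319, 50]);
cube([72, 72, 382]);
translate([0, 247, 0]) cube([72, 72, 382]);
translate([2082, 0, 0]) cube([72, 72, 382]);
translate([2082, 247, 0]) cube([72, 72, 382]);


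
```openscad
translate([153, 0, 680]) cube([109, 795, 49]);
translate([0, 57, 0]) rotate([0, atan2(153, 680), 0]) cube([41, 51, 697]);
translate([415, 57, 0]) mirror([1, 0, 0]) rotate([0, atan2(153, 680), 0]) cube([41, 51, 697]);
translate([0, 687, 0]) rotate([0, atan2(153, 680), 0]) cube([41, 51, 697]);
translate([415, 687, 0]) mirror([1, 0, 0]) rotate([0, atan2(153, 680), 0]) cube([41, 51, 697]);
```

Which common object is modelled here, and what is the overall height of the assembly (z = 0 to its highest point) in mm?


A sawhorse. The overall height is 729 mm.

A beam across two mirrored pairs of raked legs — a sawhorse. The beam's underside is at z = 680 (matching the legs' vertical rise in atan2(153, 680)) and the beam is 49 mm tall, so its top is at 680 + 49 = 729 mm. The raked legs top out at the beam's underside, so that is the highest point.


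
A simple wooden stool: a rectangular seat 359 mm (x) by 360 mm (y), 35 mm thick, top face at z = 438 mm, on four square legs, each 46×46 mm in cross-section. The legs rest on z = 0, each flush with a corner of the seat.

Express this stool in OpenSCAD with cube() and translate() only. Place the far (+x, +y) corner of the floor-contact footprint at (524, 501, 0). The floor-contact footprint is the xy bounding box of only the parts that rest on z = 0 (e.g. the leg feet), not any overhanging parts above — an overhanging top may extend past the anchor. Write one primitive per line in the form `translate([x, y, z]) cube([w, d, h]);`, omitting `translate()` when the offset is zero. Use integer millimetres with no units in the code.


// leg_h = 438 - 35 = 403
translate([165, 141, 403]) cube([359, 360, 35]);
translate([165, 141, 0]) cube([46, 46, 403]);
translate([478, 141, 0]) cube([46, 46, 403]);
translate([165, 455, 0]) cube([46, 46, 403]);
translate([478, 455, 0]) cube([46, 46, 403]);


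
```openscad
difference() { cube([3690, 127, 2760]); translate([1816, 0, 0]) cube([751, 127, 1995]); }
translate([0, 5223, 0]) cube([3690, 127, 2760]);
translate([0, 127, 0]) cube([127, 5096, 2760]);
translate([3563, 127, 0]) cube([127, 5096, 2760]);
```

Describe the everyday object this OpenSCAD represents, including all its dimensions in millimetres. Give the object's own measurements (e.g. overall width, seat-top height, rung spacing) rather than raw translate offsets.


A single room: four walls, each 2760 mm tall and 127 mm thick, enclosing an outside footprint 3690×5350 mm (x × y), no floor or roof. The front and back walls (−y and +y sides) run the full x-width; the side walls fit between their inner faces. A door opening 751 mm wide and 1995 mm tall is cut through the front wall from the floor up, its −x edge 1816 mm from the wall's −x end.


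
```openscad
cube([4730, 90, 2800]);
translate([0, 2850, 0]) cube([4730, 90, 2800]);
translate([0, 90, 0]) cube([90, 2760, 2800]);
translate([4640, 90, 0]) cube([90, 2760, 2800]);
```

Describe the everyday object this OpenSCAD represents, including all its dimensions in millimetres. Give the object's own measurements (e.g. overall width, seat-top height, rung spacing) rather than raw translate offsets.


The wall frame of a small rectangular building: four walls, each 2800 mm tall and 90 mm thick, enclosing a footprint 4730 mm (x) by 2940 mm (y) outside-to-outside, with no floor or roof. The front and back walls (the −y and +y sides) span the full width; the two side walls fit between them.


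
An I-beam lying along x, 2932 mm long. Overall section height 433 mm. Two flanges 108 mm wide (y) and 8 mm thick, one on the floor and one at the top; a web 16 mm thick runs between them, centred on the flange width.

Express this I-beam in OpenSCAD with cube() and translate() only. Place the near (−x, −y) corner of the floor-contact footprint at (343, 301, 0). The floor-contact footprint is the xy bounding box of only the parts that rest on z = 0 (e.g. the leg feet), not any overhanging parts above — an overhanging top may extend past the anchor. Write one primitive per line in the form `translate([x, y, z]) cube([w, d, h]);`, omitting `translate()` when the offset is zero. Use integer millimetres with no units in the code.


translate([343, 301, 0]) cube([2932, 108, 8]);
translate([343, 347, 8]) cube([2932, 16, 417]);
translate([343, 301, 425]) cube([2932, 108, 8]);


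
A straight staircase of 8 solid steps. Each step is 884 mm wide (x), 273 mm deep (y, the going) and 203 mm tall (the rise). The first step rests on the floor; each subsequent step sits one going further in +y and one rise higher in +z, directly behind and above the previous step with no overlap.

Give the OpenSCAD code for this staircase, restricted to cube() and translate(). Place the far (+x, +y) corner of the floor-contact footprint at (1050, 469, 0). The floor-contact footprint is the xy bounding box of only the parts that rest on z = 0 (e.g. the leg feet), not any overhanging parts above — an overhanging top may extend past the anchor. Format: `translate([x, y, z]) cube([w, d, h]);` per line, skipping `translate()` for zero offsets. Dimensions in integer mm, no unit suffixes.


translate([166, 196, 0]) cube([884, 273, 203]);
translate([166, 469, 203]) cube([884, 273, 203]);
translate([166, 742, 406]) cube([884, 273, 203]);
translate([166, 1015, 609]) cube([884, 273, 203]);
translate([166, 1288, 812]) cube([884, 273, 203]);
translate([166, 1561, 1015]) cube([884, 273, 203]);
translate([166, 1834, 1218]) cube([884, 273, 203]);
translate([166, 2107, 1421]) cube([884, 273, 203]);


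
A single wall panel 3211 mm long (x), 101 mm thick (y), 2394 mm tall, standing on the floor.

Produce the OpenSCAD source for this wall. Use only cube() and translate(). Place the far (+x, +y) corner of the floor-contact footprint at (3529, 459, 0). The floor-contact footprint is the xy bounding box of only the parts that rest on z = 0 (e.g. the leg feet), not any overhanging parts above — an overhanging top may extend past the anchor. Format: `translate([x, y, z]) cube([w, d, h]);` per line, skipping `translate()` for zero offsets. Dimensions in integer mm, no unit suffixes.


translate([318, 358, 0]) cube([3211, 101, 2394]);


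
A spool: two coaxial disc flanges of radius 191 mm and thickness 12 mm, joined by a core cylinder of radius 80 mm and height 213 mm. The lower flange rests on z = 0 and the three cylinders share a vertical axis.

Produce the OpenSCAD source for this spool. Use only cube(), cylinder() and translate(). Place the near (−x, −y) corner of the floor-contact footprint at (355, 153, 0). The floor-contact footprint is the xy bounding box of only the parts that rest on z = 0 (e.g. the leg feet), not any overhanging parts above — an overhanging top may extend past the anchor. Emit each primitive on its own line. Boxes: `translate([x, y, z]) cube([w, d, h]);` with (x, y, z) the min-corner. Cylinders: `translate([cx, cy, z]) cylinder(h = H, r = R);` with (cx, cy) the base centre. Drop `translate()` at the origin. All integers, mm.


translate([546, 344, 0]) cylinder(h = 12, r = 191);
translate([546, 344, 12]) cylinder(h = 213, r = 80);
translate([546, 344, 225]) cylinder(h = 12, r = 191);
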